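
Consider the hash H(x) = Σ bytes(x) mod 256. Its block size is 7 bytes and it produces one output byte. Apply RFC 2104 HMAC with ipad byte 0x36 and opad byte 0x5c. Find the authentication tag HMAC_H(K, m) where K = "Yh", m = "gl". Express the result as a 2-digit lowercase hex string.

b3

Key "Yh" = 59 68 is 2 bytes ≤ B = 7; zero-pad to 7 bytes: K' = 59 68 00 00 00 00 00.
K' ⊕ ipad = 6f 5e 36 36 36 36 36.  K' ⊕ opad = 05 34 5c 5c 5c 5c 5c.
Inner input = (K'⊕ipad) ∥ m = 6f 5e 36 36 36 36 36 ∥ 67 6c.
Inner hash: sum = 111+94+54+54+54+54+54+103+108 = 686; mod 256 = 174 → ae.
Outer input = (K'⊕opad) ∥ inner = 05 34 5c 5c 5c 5c 5c ∥ ae.
Outer hash (tag): sum = 5+52+92+92+92+92+92+174 = 691; mod 256 = 179 → b3.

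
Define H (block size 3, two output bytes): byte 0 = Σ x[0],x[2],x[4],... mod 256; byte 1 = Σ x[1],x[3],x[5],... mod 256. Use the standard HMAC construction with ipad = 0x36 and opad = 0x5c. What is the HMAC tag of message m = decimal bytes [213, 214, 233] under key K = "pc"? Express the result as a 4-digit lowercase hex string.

Key "pc" = 70 63 is 2 bytes ≤ B = 3; zero-pad to 3 bytes: K' = 70 63 00.
K' ⊕ ipad = 46 55 36.  K' ⊕ opad = 2c 3f 5c.
Inner input = (K'⊕ipad) ∥ m = 46 55 36 ∥ d5 d6 e9.
Inner hash: even-index sum = 338 mod 256 = 82; odd-index sum = 531 mod 256 = 19 → 52 13.
Outer input = (K'⊕opad) ∥ inner = 2c 3f 5c ∥ 52 13.
Outer hash (tag): even-index sum = 155 mod 256 = 155; odd-index sum = 145 mod 256 = 145 → 9b 91.

9b91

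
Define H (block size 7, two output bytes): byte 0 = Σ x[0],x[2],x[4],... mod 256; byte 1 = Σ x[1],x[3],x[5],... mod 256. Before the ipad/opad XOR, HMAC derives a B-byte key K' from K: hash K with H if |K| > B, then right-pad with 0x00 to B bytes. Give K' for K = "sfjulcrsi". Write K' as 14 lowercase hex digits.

|K| = 9 > B = 7, so first hash the key.
H(K): even-index sum = 548 mod 256 = 36; odd-index sum = 433 mod 256 = 177 → 24 b1.
Zero-pad H(K) = 24 b1 to 7 bytes: K' = 24 b1 00 00 00 00 00.

24b10000000000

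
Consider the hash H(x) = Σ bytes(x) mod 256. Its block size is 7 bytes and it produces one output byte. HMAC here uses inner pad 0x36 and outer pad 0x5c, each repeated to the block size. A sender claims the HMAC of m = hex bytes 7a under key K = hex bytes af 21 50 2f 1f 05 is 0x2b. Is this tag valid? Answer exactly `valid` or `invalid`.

invalid

Key hex bytes af 21 50 2f 1f 05 is 6 bytes ≤ B = 7; zero-pad to 7 bytes: K' = af 21 50 2f 1f 05 00.
K' ⊕ ipad = 99 17 66 19 29 33 36; K' ⊕ opad = f3 7d 0c 73 43 59 5c.
Inner hash: sum = 153+23+102+25+41+51+54+122 = 571; mod 256 = 59 → 3b.
Outer hash (recomputed tag): sum = 243+125+12+115+67+89+92+59 = 802; mod 256 = 34 → 22.
Recomputed tag = 22; claimed = 2b → mismatch.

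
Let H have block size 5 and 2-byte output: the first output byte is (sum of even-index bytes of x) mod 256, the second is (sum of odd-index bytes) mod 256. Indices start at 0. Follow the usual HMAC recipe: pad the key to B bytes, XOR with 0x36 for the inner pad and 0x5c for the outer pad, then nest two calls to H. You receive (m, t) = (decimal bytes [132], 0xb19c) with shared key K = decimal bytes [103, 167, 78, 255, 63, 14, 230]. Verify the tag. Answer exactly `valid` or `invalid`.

invalid

Key decimal bytes [103, 167, 78, 255, 63, 14, 230] = 67 a7 4e ff 3f 0e e6 is 7 bytes > B = 5, so hash it first: H(key) = da b4, then zero-pad to 5 bytes: K' = da b4 00 00 00.
K' ⊕ ipad = ec 82 36 36 36; K' ⊕ opad = 86 e8 5c 5c 5c.
Inner hash: even-index sum = 344 mod 256 = 88; odd-index sum = 316 mod 256 = 60 → 58 3c.
Outer hash (recomputed tag): even-index sum = 378 mod 256 = 122; odd-index sum = 412 mod 256 = 156 → 7a 9c.
Recomputed tag = 7a9c; claimed = b19c → mismatch.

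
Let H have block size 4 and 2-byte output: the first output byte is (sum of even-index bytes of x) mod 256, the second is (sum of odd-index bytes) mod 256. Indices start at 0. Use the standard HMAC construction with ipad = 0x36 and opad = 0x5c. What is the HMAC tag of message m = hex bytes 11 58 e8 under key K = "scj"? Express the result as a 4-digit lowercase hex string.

ff7e

Key "scj" = 73 63 6a is 3 bytes ≤ B = 4; zero-pad to 4 bytes: K' = 73 63 6a 00.
K' ⊕ ipad = 45 55 5c 36.  K' ⊕ opad = 2f 3f 36 5c.
Inner input = (K'⊕ipad) ∥ m = 45 55 5c 36 ∥ 11 58 e8.
Inner hash: even-index sum = 410 mod 256 = 154; odd-index sum = 227 mod 256 = 227 → 9a e3.
Outer input = (K'⊕opad) ∥ inner = 2f 3f 36 5c ∥ 9a e3.
Outer hash (tag): even-index sum = 255 mod 256 = 255; odd-index sum = 382 mod 256 = 126 → ff 7e.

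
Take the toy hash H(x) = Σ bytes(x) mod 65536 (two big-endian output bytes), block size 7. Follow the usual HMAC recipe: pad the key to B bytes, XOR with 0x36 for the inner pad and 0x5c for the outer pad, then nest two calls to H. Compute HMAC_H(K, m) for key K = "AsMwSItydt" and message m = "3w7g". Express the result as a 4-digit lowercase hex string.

032d

Key "AsMwSItydt" = 41 73 4d 77 53 49 74 79 64 74 is 10 bytes > B = 7, so hash it first: H(key) = 03 d9, then zero-pad to 7 bytes: K' = 03 d9 00 00 00 00 00.
K' ⊕ ipad = 35 ef 36 36 36 36 36.  K' ⊕ opad = 5f 85 5c 5c 5c 5c 5c.
Inner input = (K'⊕ipad) ∥ m = 35 ef 36 36 36 36 36 ∥ 33 77 37 67.
Inner hash: sum = 53+239+54+54+54+54+54+51+119+55+103 = 890 → 03 7a.
Outer input = (K'⊕opad) ∥ inner = 5f 85 5c 5c 5c 5c 5c ∥ 03 7a.
Outer hash (tag): sum = 95+133+92+92+92+92+92+3+122 = 813 → 03 2d.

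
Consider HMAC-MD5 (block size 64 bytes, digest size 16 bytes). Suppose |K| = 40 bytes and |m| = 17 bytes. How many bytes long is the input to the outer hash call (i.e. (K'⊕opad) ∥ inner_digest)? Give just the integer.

Key is 40 ≤ 64 bytes, zero-padded: |K'| = 64.
Outer input = (K'⊕opad) ∥ H(inner) → 64 + 16 = 80 bytes.

80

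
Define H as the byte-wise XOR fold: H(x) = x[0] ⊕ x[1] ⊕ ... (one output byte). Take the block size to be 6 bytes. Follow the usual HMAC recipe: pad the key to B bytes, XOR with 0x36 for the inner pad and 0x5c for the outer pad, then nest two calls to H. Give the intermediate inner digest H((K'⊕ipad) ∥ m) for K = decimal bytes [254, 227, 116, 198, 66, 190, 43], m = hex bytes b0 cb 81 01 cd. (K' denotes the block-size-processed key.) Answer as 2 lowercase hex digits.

Key decimal bytes [254, 227, 116, 198, 66, 190, 43] = fe e3 74 c6 42 be 2b is 7 bytes > B = 6, so hash it first: H(key) = 78, then zero-pad to 6 bytes: K' = 78 00 00 00 00 00.
K' ⊕ ipad = 4e 36 36 36 36 36.
Inner input = 4e 36 36 36 36 36 ∥ b0 cb 81 01 cd.
Inner hash: XOR 4e⊕36⊕36⊕36⊕36⊕36⊕b0⊕cb⊕81⊕01⊕cd = 4e.

4e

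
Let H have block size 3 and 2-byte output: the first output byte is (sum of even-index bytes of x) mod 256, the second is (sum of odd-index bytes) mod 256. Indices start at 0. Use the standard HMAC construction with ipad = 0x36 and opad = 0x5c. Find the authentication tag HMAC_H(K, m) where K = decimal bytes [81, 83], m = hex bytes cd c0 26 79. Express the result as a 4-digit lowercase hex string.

Key decimal bytes [81, 83] = 51 53 is 2 bytes ≤ B = 3; zero-pad to 3 bytes: K' = 51 53 00.
K' ⊕ ipad = 67 65 36.  K' ⊕ opad = 0d 0f 5c.
Inner input = (K'⊕ipad) ∥ m = 67 65 36 ∥ cd c0 26 79.
Inner hash: even-index sum = 470 mod 256 = 214; odd-index sum = 344 mod 256 = 88 → d6 58.
Outer input = (K'⊕opad) ∥ inner = 0d 0f 5c ∥ d6 58.
Outer hash (tag): even-index sum = 193 mod 256 = 193; odd-index sum = 229 mod 256 = 229 → c1 e5.

c1e5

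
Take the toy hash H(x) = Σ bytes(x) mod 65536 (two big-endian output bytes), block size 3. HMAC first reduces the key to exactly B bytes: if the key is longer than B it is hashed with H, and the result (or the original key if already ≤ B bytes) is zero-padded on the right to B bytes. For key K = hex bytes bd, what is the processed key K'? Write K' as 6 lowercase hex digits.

Key hex bytes bd is 1 byte ≤ B = 3; zero-pad to 3 bytes: K' = bd 00 00.

bd0000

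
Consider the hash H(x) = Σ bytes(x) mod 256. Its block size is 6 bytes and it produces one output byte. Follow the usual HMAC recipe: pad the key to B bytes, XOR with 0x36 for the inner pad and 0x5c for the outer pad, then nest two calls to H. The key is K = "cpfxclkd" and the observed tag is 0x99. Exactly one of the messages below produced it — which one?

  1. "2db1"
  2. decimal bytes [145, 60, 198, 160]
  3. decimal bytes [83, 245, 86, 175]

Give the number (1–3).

2

Key "cpfxclkd" = 63 70 66 78 63 6c 6b 64 is 8 bytes > B = 6, so hash it first: H(key) = 4f, then zero-pad to 6 bytes: K' = 4f 00 00 00 00 00.
K' ⊕ ipad = 79 36 36 36 36 36; K' ⊕ opad = 13 5c 5c 5c 5c 5c.
m1: inner = H(79 36 36 36 36 36 32 64 62 31) = b0; tag = H(13 5c 5c 5c 5c 5c b0) = 8f
m2: inner = H(79 36 36 36 36 36 91 3c c6 a0) = ba; tag = H(13 5c 5c 5c 5c 5c ba) = 99 ← matches
m3: inner = H(79 36 36 36 36 36 53 f5 56 af) = d4; tag = H(13 5c 5c 5c 5c 5c d4) = b3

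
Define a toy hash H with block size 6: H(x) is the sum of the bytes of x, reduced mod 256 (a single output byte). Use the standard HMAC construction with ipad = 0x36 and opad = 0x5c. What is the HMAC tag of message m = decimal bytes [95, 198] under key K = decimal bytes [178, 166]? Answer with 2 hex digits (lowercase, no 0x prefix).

69

Key decimal bytes [178, 166] = b2 a6 is 2 bytes ≤ B = 6; zero-pad to 6 bytes: K' = b2 a6 00 00 00 00.
K' ⊕ ipad = 84 90 36 36 36 36.  K' ⊕ opad = ee fa 5c 5c 5c 5c.
Inner input = (K'⊕ipad) ∥ m = 84 90 36 36 36 36 ∥ 5f c6.
Inner hash: sum = 132+144+54+54+54+54+95+198 = 785; mod 256 = 17 → 11.
Outer input = (K'⊕opad) ∥ inner = ee fa 5c 5c 5c 5c ∥ 11.
Outer hash (tag): sum = 238+250+92+92+92+92+17 = 873; mod 256 = 105 → 69.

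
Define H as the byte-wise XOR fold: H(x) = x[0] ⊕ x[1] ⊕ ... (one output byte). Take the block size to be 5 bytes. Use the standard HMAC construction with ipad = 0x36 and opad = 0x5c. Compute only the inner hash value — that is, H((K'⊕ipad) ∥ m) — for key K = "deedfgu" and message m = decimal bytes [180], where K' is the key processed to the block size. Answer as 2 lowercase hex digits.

Key "deedfgu" = 64 65 65 64 66 67 75 is 7 bytes > B = 5, so hash it first: H(key) = 74, then zero-pad to 5 bytes: K' = 74 00 00 00 00.
K' ⊕ ipad = 42 36 36 36 36.
Inner input = 42 36 36 36 36 ∥ b4.
Inner hash: XOR 42⊕36⊕36⊕36⊕36⊕b4 = f6.

f6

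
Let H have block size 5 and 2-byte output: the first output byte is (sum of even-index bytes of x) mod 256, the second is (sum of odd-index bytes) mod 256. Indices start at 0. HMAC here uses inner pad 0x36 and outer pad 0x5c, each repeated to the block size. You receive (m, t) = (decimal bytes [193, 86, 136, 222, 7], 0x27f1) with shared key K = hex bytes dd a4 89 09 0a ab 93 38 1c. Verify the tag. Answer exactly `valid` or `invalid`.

Key hex bytes dd a4 89 09 0a ab 93 38 1c is 9 bytes > B = 5, so hash it first: H(key) = 1f 90, then zero-pad to 5 bytes: K' = 1f 90 00 00 00.
K' ⊕ ipad = 29 a6 36 36 36; K' ⊕ opad = 43 cc 5c 5c 5c.
Inner hash: even-index sum = 457 mod 256 = 201; odd-index sum = 556 mod 256 = 44 → c9 2c.
Outer hash (recomputed tag): even-index sum = 295 mod 256 = 39; odd-index sum = 497 mod 256 = 241 → 27 f1.
Recomputed tag = 27f1; claimed = 27f1 → match.

valid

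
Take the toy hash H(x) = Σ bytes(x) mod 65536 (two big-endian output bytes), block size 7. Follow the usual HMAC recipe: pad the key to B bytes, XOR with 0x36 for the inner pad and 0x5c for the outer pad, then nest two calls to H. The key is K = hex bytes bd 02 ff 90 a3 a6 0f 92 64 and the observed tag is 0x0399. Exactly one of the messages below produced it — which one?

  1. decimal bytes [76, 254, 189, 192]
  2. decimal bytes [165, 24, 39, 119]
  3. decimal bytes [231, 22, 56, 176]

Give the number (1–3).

Key hex bytes bd 02 ff 90 a3 a6 0f 92 64 is 9 bytes > B = 7, so hash it first: H(key) = 04 9c, then zero-pad to 7 bytes: K' = 04 9c 00 00 00 00 00.
K' ⊕ ipad = 32 aa 36 36 36 36 36; K' ⊕ opad = 58 c0 5c 5c 5c 5c 5c.
m1: inner = H(32 aa 36 36 36 36 36 4c fe bd c0) = 04 b1; tag = H(58 c0 5c 5c 5c 5c 5c 04 b1) = 0399 ← matches
m2: inner = H(32 aa 36 36 36 36 36 a5 18 27 77) = 03 45; tag = H(58 c0 5c 5c 5c 5c 5c 03 45) = 032c
m3: inner = H(32 aa 36 36 36 36 36 e7 16 38 b0) = 03 cf; tag = H(58 c0 5c 5c 5c 5c 5c 03 cf) = 03b6

1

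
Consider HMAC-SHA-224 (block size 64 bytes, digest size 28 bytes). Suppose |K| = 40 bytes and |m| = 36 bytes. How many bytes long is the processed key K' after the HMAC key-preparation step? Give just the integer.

Key is 40 ≤ 64 bytes, zero-padded: |K'| = 64.

64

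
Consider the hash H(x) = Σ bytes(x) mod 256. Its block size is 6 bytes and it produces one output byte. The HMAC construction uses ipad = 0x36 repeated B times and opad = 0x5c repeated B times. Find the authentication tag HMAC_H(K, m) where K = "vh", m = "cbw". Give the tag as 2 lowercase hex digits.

Key "vh" = 76 68 is 2 bytes ≤ B = 6; zero-pad to 6 bytes: K' = 76 68 00 00 00 00.
K' ⊕ ipad = 40 5e 36 36 36 36.  K' ⊕ opad = 2a 34 5c 5c 5c 5c.
Inner input = (K'⊕ipad) ∥ m = 40 5e 36 36 36 36 ∥ 63 62 77.
Inner hash: sum = 64+94+54+54+54+54+99+98+119 = 690; mod 256 = 178 → b2.
Outer input = (K'⊕opad) ∥ inner = 2a 34 5c 5c 5c 5c ∥ b2.
Outer hash (tag): sum = 42+52+92+92+92+92+178 = 640; mod 256 = 128 → 80.

80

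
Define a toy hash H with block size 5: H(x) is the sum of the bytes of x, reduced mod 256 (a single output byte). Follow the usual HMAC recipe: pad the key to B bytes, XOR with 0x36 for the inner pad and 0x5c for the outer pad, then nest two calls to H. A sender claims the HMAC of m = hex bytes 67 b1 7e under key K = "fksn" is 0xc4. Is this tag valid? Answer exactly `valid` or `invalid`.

invalid

Key "fksn" = 66 6b 73 6e is 4 bytes ≤ B = 5; zero-pad to 5 bytes: K' = 66 6b 73 6e 00.
K' ⊕ ipad = 50 5d 45 58 36; K' ⊕ opad = 3a 37 2f 32 5c.
Inner hash: sum = 80+93+69+88+54+103+177+126 = 790; mod 256 = 22 → 16.
Outer hash (recomputed tag): sum = 58+55+47+50+92+22 = 324; mod 256 = 68 → 44.
Recomputed tag = 44; claimed = c4 → mismatch.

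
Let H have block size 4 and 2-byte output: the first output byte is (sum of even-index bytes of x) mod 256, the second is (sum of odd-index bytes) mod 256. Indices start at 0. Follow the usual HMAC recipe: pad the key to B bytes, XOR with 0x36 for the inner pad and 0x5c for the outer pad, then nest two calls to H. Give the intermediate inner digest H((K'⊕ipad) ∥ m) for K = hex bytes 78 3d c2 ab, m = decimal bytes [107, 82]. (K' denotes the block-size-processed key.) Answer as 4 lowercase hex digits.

Key hex bytes 78 3d c2 ab is exactly B = 4 bytes: K' = 78 3d c2 ab.
K' ⊕ ipad = 4e 0b f4 9d.
Inner input = 4e 0b f4 9d ∥ 6b 52.
Inner hash: even-index sum = 429 mod 256 = 173; odd-index sum = 250 mod 256 = 250 → ad fa.

adfa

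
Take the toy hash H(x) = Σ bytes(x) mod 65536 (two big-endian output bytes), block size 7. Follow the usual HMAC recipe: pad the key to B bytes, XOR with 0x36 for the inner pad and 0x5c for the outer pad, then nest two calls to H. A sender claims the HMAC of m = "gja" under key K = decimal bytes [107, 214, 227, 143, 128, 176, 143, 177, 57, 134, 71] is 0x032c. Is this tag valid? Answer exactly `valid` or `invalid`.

valid

Key decimal bytes [107, 214, 227, 143, 128, 176, 143, 177, 57, 134, 71] = 6b d6 e3 8f 80 b0 8f b1 39 86 47 is 11 bytes > B = 7, so hash it first: H(key) = 06 29, then zero-pad to 7 bytes: K' = 06 29 00 00 00 00 00.
K' ⊕ ipad = 30 1f 36 36 36 36 36; K' ⊕ opad = 5a 75 5c 5c 5c 5c 5c.
Inner hash: sum = 48+31+54+54+54+54+54+103+106+97 = 655 → 02 8f.
Outer hash (recomputed tag): sum = 90+117+92+92+92+92+92+2+143 = 812 → 03 2c.
Recomputed tag = 032c; claimed = 032c → match.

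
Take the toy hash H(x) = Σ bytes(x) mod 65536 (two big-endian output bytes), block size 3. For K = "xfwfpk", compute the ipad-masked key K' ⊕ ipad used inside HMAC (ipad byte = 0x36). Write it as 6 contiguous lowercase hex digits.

Key "xfwfpk" = 78 66 77 66 70 6b is 6 bytes > B = 3, so hash it first: H(key) = 02 96, then zero-pad to 3 bytes: K' = 02 96 00.
XOR each byte with 0x36: 02⊕36=34, 96⊕36=a0, 00⊕36=36.

34a036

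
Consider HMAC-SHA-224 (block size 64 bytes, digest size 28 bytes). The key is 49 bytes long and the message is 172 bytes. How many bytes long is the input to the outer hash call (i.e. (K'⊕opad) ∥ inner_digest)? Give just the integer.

Key is 49 ≤ 64 bytes, zero-padded: |K'| = 64.
Outer input = (K'⊕opad) ∥ H(inner) → 64 + 28 = 92 bytes.

92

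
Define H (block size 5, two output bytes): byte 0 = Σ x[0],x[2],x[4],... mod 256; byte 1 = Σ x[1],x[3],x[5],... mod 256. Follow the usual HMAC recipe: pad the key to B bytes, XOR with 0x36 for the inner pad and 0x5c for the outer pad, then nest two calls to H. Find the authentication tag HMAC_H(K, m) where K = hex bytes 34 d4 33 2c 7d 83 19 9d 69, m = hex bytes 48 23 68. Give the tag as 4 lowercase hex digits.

Key hex bytes 34 d4 33 2c 7d 83 19 9d 69 is 9 bytes > B = 5, so hash it first: H(key) = 66 20, then zero-pad to 5 bytes: K' = 66 20 00 00 00.
K' ⊕ ipad = 50 16 36 36 36.  K' ⊕ opad = 3a 7c 5c 5c 5c.
Inner input = (K'⊕ipad) ∥ m = 50 16 36 36 36 ∥ 48 23 68.
Inner hash: even-index sum = 223 mod 256 = 223; odd-index sum = 252 mod 256 = 252 → df fc.
Outer input = (K'⊕opad) ∥ inner = 3a 7c 5c 5c 5c ∥ df fc.
Outer hash (tag): even-index sum = 494 mod 256 = 238; odd-index sum = 439 mod 256 = 183 → ee b7.

eeb7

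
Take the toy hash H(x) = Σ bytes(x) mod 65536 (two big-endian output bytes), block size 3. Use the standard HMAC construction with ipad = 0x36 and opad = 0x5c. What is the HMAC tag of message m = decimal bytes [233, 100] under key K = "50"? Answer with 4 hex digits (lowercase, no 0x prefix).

01be

Key "50" = 35 30 is 2 bytes ≤ B = 3; zero-pad to 3 bytes: K' = 35 30 00.
K' ⊕ ipad = 03 06 36.  K' ⊕ opad = 69 6c 5c.
Inner input = (K'⊕ipad) ∥ m = 03 06 36 ∥ e9 64.
Inner hash: sum = 3+6+54+233+100 = 396 → 01 8c.
Outer input = (K'⊕opad) ∥ inner = 69 6c 5c ∥ 01 8c.
Outer hash (tag): sum = 105+108+92+1+140 = 446 → 01 be.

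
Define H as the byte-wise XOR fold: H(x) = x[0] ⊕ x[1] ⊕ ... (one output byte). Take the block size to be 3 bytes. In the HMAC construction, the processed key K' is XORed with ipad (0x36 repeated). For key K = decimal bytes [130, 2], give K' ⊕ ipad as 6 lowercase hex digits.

b43436

Key decimal bytes [130, 2] = 82 02 is 2 bytes ≤ B = 3; zero-pad to 3 bytes: K' = 82 02 00.
XOR each byte with 0x36: 82⊕36=b4, 02⊕36=34, 00⊕36=36.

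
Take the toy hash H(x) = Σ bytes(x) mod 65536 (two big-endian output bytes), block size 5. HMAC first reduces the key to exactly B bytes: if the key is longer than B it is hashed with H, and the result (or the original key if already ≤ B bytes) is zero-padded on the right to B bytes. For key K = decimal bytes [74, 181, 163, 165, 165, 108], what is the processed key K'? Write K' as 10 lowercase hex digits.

0358000000

|K| = 6 > B = 5, so first hash the key.
H(K): sum = 74+181+163+165+165+108 = 856 → 03 58.
Zero-pad H(K) = 03 58 to 5 bytes: K' = 03 58 00 00 00.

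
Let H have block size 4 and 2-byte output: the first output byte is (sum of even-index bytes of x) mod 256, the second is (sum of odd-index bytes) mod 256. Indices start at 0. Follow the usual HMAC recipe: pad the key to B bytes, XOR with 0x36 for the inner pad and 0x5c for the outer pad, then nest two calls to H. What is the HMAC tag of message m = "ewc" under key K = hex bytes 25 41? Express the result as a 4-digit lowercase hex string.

Key hex bytes 25 41 is 2 bytes ≤ B = 4; zero-pad to 4 bytes: K' = 25 41 00 00.
K' ⊕ ipad = 13 77 36 36.  K' ⊕ opad = 79 1d 5c 5c.
Inner input = (K'⊕ipad) ∥ m = 13 77 36 36 ∥ 65 77 63.
Inner hash: even-index sum = 273 mod 256 = 17; odd-index sum = 292 mod 256 = 36 → 11 24.
Outer input = (K'⊕opad) ∥ inner = 79 1d 5c 5c ∥ 11 24.
Outer hash (tag): even-index sum = 230 mod 256 = 230; odd-index sum = 157 mod 256 = 157 → e6 9d.

e69d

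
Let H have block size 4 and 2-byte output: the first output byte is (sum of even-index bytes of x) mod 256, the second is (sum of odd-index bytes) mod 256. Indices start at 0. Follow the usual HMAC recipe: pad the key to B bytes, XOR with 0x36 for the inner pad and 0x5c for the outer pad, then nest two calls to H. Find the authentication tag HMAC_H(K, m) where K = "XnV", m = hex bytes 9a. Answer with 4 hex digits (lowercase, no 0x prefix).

761c

Key "XnV" = 58 6e 56 is 3 bytes ≤ B = 4; zero-pad to 4 bytes: K' = 58 6e 56 00.
K' ⊕ ipad = 6e 58 60 36.  K' ⊕ opad = 04 32 0a 5c.
Inner input = (K'⊕ipad) ∥ m = 6e 58 60 36 ∥ 9a.
Inner hash: even-index sum = 360 mod 256 = 104; odd-index sum = 142 mod 256 = 142 → 68 8e.
Outer input = (K'⊕opad) ∥ inner = 04 32 0a 5c ∥ 68 8e.
Outer hash (tag): even-index sum = 118 mod 256 = 118; odd-index sum = 284 mod 256 = 28 → 76 1c.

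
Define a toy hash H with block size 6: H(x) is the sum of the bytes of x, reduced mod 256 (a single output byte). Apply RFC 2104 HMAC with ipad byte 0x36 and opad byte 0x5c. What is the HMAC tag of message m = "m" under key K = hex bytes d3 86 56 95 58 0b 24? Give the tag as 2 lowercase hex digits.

db

Key hex bytes d3 86 56 95 58 0b 24 is 7 bytes > B = 6, so hash it first: H(key) = cb, then zero-pad to 6 bytes: K' = cb 00 00 00 00 00.
K' ⊕ ipad = fd 36 36 36 36 36.  K' ⊕ opad = 97 5c 5c 5c 5c 5c.
Inner input = (K'⊕ipad) ∥ m = fd 36 36 36 36 36 ∥ 6d.
Inner hash: sum = 253+54+54+54+54+54+109 = 632; mod 256 = 120 → 78.
Outer input = (K'⊕opad) ∥ inner = 97 5c 5c 5c 5c 5c ∥ 78.
Outer hash (tag): sum = 151+92+92+92+92+92+120 = 731; mod 256 = 219 → db.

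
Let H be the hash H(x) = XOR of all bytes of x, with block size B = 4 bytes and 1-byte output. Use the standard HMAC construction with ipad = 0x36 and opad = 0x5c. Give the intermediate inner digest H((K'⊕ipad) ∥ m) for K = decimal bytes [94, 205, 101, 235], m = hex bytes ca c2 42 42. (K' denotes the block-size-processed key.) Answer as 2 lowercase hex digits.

Key decimal bytes [94, 205, 101, 235] = 5e cd 65 eb is exactly B = 4 bytes: K' = 5e cd 65 eb.
K' ⊕ ipad = 68 fb 53 dd.
Inner input = 68 fb 53 dd ∥ ca c2 42 42.
Inner hash: XOR 68⊕fb⊕53⊕dd⊕ca⊕c2⊕42⊕42 = 15.

15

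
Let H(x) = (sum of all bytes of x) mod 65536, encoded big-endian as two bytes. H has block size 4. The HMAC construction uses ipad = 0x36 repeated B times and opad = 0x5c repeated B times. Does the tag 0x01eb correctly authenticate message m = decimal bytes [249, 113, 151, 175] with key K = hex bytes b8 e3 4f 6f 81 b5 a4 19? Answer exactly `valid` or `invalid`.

valid

Key hex bytes b8 e3 4f 6f 81 b5 a4 19 is 8 bytes > B = 4, so hash it first: H(key) = 04 4c, then zero-pad to 4 bytes: K' = 04 4c 00 00.
K' ⊕ ipad = 32 7a 36 36; K' ⊕ opad = 58 10 5c 5c.
Inner hash: sum = 50+122+54+54+249+113+151+175 = 968 → 03 c8.
Outer hash (recomputed tag): sum = 88+16+92+92+3+200 = 491 → 01 eb.
Recomputed tag = 01eb; claimed = 01eb → match.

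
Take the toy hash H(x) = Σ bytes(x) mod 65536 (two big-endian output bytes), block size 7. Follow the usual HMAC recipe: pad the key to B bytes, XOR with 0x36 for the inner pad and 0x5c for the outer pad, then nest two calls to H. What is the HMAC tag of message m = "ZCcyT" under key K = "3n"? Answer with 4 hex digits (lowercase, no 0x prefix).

Key "3n" = 33 6e is 2 bytes ≤ B = 7; zero-pad to 7 bytes: K' = 33 6e 00 00 00 00 00.
K' ⊕ ipad = 05 58 36 36 36 36 36.  K' ⊕ opad = 6f 32 5c 5c 5c 5c 5c.
Inner input = (K'⊕ipad) ∥ m = 05 58 36 36 36 36 36 ∥ 5a 43 63 79 54.
Inner hash: sum = 5+88+54+54+54+54+54+90+67+99+121+84 = 824 → 03 38.
Outer input = (K'⊕opad) ∥ inner = 6f 32 5c 5c 5c 5c 5c ∥ 03 38.
Outer hash (tag): sum = 111+50+92+92+92+92+92+3+56 = 680 → 02 a8.

02a8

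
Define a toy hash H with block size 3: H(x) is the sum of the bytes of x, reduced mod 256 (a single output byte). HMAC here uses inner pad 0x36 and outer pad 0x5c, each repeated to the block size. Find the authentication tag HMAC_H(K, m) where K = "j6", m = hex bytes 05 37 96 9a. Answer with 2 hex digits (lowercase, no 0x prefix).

Key "j6" = 6a 36 is 2 bytes ≤ B = 3; zero-pad to 3 bytes: K' = 6a 36 00.
K' ⊕ ipad = 5c 00 36.  K' ⊕ opad = 36 6a 5c.
Inner input = (K'⊕ipad) ∥ m = 5c 00 36 ∥ 05 37 96 9a.
Inner hash: sum = 92+0+54+5+55+150+154 = 510; mod 256 = 254 → fe.
Outer input = (K'⊕opad) ∥ inner = 36 6a 5c ∥ fe.
Outer hash (tag): sum = 54+106+92+254 = 506; mod 256 = 250 → fa.

fa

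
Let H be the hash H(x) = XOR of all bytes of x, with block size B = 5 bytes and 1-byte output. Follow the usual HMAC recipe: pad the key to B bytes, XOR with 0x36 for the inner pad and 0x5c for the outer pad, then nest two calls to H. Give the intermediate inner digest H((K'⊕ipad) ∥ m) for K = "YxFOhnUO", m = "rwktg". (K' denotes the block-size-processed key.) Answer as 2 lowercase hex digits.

Key "YxFOhnUO" = 59 78 46 4f 68 6e 55 4f is 8 bytes > B = 5, so hash it first: H(key) = 34, then zero-pad to 5 bytes: K' = 34 00 00 00 00.
K' ⊕ ipad = 02 36 36 36 36.
Inner input = 02 36 36 36 36 ∥ 72 77 6b 74 67.
Inner hash: XOR 02⊕36⊕36⊕36⊕36⊕72⊕77⊕6b⊕74⊕67 = 7f.

7f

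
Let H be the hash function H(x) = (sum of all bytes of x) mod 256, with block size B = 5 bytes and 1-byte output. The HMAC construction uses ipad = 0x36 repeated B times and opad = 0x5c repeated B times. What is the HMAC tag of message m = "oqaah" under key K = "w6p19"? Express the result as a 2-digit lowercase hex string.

Key "w6p19" = 77 36 70 31 39 is exactly B = 5 bytes: K' = 77 36 70 31 39.
K' ⊕ ipad = 41 00 46 07 0f.  K' ⊕ opad = 2b 6a 2c 6d 65.
Inner input = (K'⊕ipad) ∥ m = 41 00 46 07 0f ∥ 6f 71 61 61 68.
Inner hash: sum = 65+0+70+7+15+111+113+97+97+104 = 679; mod 256 = 167 → a7.
Outer input = (K'⊕opad) ∥ inner = 2b 6a 2c 6d 65 ∥ a7.
Outer hash (tag): sum = 43+106+44+109+101+167 = 570; mod 256 = 58 → 3a.

3a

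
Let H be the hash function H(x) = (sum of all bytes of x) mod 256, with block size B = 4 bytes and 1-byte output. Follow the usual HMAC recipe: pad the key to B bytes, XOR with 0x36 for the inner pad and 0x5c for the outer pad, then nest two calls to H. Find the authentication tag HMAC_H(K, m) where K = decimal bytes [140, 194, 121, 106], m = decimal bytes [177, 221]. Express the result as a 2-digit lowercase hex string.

Key decimal bytes [140, 194, 121, 106] = 8c c2 79 6a is exactly B = 4 bytes: K' = 8c c2 79 6a.
K' ⊕ ipad = ba f4 4f 5c.  K' ⊕ opad = d0 9e 25 36.
Inner input = (K'⊕ipad) ∥ m = ba f4 4f 5c ∥ b1 dd.
Inner hash: sum = 186+244+79+92+177+221 = 999; mod 256 = 231 → e7.
Outer input = (K'⊕opad) ∥ inner = d0 9e 25 36 ∥ e7.
Outer hash (tag): sum = 208+158+37+54+231 = 688; mod 256 = 176 → b0.

b0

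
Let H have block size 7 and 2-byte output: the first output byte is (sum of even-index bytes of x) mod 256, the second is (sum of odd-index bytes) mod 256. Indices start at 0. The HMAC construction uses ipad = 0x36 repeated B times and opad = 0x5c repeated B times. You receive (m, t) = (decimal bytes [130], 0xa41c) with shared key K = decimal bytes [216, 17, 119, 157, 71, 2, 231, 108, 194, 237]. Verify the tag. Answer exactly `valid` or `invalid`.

invalid

Key decimal bytes [216, 17, 119, 157, 71, 2, 231, 108, 194, 237] = d8 11 77 9d 47 02 e7 6c c2 ed is 10 bytes > B = 7, so hash it first: H(key) = 3f 09, then zero-pad to 7 bytes: K' = 3f 09 00 00 00 00 00.
K' ⊕ ipad = 09 3f 36 36 36 36 36; K' ⊕ opad = 63 55 5c 5c 5c 5c 5c.
Inner hash: even-index sum = 171 mod 256 = 171; odd-index sum = 301 mod 256 = 45 → ab 2d.
Outer hash (recomputed tag): even-index sum = 420 mod 256 = 164; odd-index sum = 440 mod 256 = 184 → a4 b8.
Recomputed tag = a4b8; claimed = a41c → mismatch.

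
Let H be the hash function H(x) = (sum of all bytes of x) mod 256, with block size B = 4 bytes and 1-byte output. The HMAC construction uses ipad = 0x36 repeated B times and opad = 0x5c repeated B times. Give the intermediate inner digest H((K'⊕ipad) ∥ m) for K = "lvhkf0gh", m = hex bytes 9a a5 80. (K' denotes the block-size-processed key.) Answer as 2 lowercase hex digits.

8d

Key "lvhkf0gh" = 6c 76 68 6b 66 30 67 68 is 8 bytes > B = 4, so hash it first: H(key) = 1a, then zero-pad to 4 bytes: K' = 1a 00 00 00.
K' ⊕ ipad = 2c 36 36 36.
Inner input = 2c 36 36 36 ∥ 9a a5 80.
Inner hash: sum = 44+54+54+54+154+165+128 = 653; mod 256 = 141 → 8d.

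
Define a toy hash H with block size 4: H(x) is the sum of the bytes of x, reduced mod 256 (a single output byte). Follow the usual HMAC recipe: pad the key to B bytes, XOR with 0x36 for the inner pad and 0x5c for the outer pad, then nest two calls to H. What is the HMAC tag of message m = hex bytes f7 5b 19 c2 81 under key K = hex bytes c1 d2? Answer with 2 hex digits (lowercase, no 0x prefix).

Key hex bytes c1 d2 is 2 bytes ≤ B = 4; zero-pad to 4 bytes: K' = c1 d2 00 00.
K' ⊕ ipad = f7 e4 36 36.  K' ⊕ opad = 9d 8e 5c 5c.
Inner input = (K'⊕ipad) ∥ m = f7 e4 36 36 ∥ f7 5b 19 c2 81.
Inner hash: sum = 247+228+54+54+247+91+25+194+129 = 1269; mod 256 = 245 → f5.
Outer input = (K'⊕opad) ∥ inner = 9d 8e 5c 5c ∥ f5.
Outer hash (tag): sum = 157+142+92+92+245 = 728; mod 256 = 216 → d8.

d8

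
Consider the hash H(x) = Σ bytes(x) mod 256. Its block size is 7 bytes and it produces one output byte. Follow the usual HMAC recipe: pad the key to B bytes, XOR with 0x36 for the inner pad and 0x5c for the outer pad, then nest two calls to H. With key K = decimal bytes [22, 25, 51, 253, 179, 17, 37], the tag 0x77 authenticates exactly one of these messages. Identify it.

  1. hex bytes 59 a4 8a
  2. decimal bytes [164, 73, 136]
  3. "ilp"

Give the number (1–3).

Key decimal bytes [22, 25, 51, 253, 179, 17, 37] = 16 19 33 fd b3 11 25 is exactly B = 7 bytes: K' = 16 19 33 fd b3 11 25.
K' ⊕ ipad = 20 2f 05 cb 85 27 13; K' ⊕ opad = 4a 45 6f a1 ef 4d 79.
m1: inner = H(20 2f 05 cb 85 27 13 59 a4 8a) = 65; tag = H(4a 45 6f a1 ef 4d 79 65) = b9
m2: inner = H(20 2f 05 cb 85 27 13 a4 49 88) = 53; tag = H(4a 45 6f a1 ef 4d 79 53) = a7
m3: inner = H(20 2f 05 cb 85 27 13 69 6c 70) = 23; tag = H(4a 45 6f a1 ef 4d 79 23) = 77 ← matches

3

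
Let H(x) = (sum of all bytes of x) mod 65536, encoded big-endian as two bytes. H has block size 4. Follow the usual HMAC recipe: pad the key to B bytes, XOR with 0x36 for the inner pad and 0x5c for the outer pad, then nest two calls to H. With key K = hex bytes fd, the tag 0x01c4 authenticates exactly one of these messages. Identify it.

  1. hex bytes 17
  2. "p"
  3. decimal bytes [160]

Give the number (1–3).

3

Key hex bytes fd is 1 byte ≤ B = 4; zero-pad to 4 bytes: K' = fd 00 00 00.
K' ⊕ ipad = cb 36 36 36; K' ⊕ opad = a1 5c 5c 5c.
m1: inner = H(cb 36 36 36 17) = 01 84; tag = H(a1 5c 5c 5c 01 84) = 023a
m2: inner = H(cb 36 36 36 70) = 01 dd; tag = H(a1 5c 5c 5c 01 dd) = 0293
m3: inner = H(cb 36 36 36 a0) = 02 0d; tag = H(a1 5c 5c 5c 02 0d) = 01c4 ← matches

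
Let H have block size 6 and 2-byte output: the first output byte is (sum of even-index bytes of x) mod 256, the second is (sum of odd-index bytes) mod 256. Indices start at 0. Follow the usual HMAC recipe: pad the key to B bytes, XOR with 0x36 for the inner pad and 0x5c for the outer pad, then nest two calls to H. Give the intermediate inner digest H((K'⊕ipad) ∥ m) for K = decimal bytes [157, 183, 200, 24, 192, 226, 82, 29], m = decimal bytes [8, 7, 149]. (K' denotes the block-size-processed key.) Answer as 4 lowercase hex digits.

4a6b

Key decimal bytes [157, 183, 200, 24, 192, 226, 82, 29] = 9d b7 c8 18 c0 e2 52 1d is 8 bytes > B = 6, so hash it first: H(key) = 77 ce, then zero-pad to 6 bytes: K' = 77 ce 00 00 00 00.
K' ⊕ ipad = 41 f8 36 36 36 36.
Inner input = 41 f8 36 36 36 36 ∥ 08 07 95.
Inner hash: even-index sum = 330 mod 256 = 74; odd-index sum = 363 mod 256 = 107 → 4a 6b.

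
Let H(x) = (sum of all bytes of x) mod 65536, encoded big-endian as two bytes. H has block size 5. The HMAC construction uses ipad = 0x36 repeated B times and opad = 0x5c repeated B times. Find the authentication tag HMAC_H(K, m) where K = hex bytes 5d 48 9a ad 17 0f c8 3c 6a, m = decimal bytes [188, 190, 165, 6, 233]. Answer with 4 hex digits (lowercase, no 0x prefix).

02ee

Key hex bytes 5d 48 9a ad 17 0f c8 3c 6a is 9 bytes > B = 5, so hash it first: H(key) = 03 80, then zero-pad to 5 bytes: K' = 03 80 00 00 00.
K' ⊕ ipad = 35 b6 36 36 36.  K' ⊕ opad = 5f dc 5c 5c 5c.
Inner input = (K'⊕ipad) ∥ m = 35 b6 36 36 36 ∥ bc be a5 06 e9.
Inner hash: sum = 53+182+54+54+54+188+190+165+6+233 = 1179 → 04 9b.
Outer input = (K'⊕opad) ∥ inner = 5f dc 5c 5c 5c ∥ 04 9b.
Outer hash (tag): sum = 95+220+92+92+92+4+155 = 750 → 02 ee.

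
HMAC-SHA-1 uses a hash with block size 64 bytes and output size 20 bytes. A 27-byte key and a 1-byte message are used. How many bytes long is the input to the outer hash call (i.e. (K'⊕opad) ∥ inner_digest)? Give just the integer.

84

Key is 27 ≤ 64 bytes, zero-padded: |K'| = 64.
Outer input = (K'⊕opad) ∥ H(inner) → 64 + 20 = 84 bytes.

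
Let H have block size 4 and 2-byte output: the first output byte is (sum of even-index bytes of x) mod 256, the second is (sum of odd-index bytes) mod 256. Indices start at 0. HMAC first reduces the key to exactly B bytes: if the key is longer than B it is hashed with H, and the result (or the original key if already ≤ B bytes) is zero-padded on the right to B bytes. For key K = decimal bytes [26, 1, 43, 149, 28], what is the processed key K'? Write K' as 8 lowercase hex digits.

61960000

|K| = 5 > B = 4, so first hash the key.
H(K): even-index sum = 97 mod 256 = 97; odd-index sum = 150 mod 256 = 150 → 61 96.
Zero-pad H(K) = 61 96 to 4 bytes: K' = 61 96 00 00.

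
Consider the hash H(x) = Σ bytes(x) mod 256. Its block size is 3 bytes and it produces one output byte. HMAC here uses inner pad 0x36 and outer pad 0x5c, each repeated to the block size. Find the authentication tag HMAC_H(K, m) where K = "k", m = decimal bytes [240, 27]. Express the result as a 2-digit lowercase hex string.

c3

Key "k" = 6b is 1 byte ≤ B = 3; zero-pad to 3 bytes: K' = 6b 00 00.
K' ⊕ ipad = 5d 36 36.  K' ⊕ opad = 37 5c 5c.
Inner input = (K'⊕ipad) ∥ m = 5d 36 36 ∥ f0 1b.
Inner hash: sum = 93+54+54+240+27 = 468; mod 256 = 212 → d4.
Outer input = (K'⊕opad) ∥ inner = 37 5c 5c ∥ d4.
Outer hash (tag): sum = 55+92+92+212 = 451; mod 256 = 195 → c3.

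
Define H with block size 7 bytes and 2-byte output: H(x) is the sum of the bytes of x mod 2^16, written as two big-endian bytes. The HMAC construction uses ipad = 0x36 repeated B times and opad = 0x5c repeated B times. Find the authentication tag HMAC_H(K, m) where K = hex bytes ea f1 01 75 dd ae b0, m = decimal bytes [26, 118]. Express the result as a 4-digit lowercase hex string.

Key hex bytes ea f1 01 75 dd ae b0 is exactly B = 7 bytes: K' = ea f1 01 75 dd ae b0.
K' ⊕ ipad = dc c7 37 43 eb 98 86.  K' ⊕ opad = b6 ad 5d 29 81 f2 ec.
Inner input = (K'⊕ipad) ∥ m = dc c7 37 43 eb 98 86 ∥ 1a 76.
Inner hash: sum = 220+199+55+67+235+152+134+26+118 = 1206 → 04 b6.
Outer input = (K'⊕opad) ∥ inner = b6 ad 5d 29 81 f2 ec ∥ 04 b6.
Outer hash (tag): sum = 182+173+93+41+129+242+236+4+182 = 1282 → 05 02.

0502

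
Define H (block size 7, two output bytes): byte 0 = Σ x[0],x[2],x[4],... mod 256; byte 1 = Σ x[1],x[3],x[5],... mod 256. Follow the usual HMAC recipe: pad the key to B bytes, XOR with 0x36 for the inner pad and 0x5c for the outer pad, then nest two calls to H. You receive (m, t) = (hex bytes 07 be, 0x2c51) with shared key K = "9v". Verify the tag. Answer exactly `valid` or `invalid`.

valid

Key "9v" = 39 76 is 2 bytes ≤ B = 7; zero-pad to 7 bytes: K' = 39 76 00 00 00 00 00.
K' ⊕ ipad = 0f 40 36 36 36 36 36; K' ⊕ opad = 65 2a 5c 5c 5c 5c 5c.
Inner hash: even-index sum = 367 mod 256 = 111; odd-index sum = 179 mod 256 = 179 → 6f b3.
Outer hash (recomputed tag): even-index sum = 556 mod 256 = 44; odd-index sum = 337 mod 256 = 81 → 2c 51.
Recomputed tag = 2c51; claimed = 2c51 → match.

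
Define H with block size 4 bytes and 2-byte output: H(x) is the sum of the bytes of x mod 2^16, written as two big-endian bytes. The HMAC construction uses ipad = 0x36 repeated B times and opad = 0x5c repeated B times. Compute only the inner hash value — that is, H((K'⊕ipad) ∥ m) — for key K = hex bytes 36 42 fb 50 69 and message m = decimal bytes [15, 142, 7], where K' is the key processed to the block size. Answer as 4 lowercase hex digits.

015e

Key hex bytes 36 42 fb 50 69 is 5 bytes > B = 4, so hash it first: H(key) = 02 2c, then zero-pad to 4 bytes: K' = 02 2c 00 00.
K' ⊕ ipad = 34 1a 36 36.
Inner input = 34 1a 36 36 ∥ 0f 8e 07.
Inner hash: sum = 52+26+54+54+15+142+7 = 350 → 01 5e.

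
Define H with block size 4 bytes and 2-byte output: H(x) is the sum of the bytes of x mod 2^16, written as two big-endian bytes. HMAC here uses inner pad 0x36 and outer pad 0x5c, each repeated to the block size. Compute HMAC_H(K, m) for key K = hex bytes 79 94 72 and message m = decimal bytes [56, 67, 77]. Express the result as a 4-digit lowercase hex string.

01ac

Key hex bytes 79 94 72 is 3 bytes ≤ B = 4; zero-pad to 4 bytes: K' = 79 94 72 00.
K' ⊕ ipad = 4f a2 44 36.  K' ⊕ opad = 25 c8 2e 5c.
Inner input = (K'⊕ipad) ∥ m = 4f a2 44 36 ∥ 38 43 4d.
Inner hash: sum = 79+162+68+54+56+67+77 = 563 → 02 33.
Outer input = (K'⊕opad) ∥ inner = 25 c8 2e 5c ∥ 02 33.
Outer hash (tag): sum = 37+200+46+92+2+51 = 428 → 01 ac.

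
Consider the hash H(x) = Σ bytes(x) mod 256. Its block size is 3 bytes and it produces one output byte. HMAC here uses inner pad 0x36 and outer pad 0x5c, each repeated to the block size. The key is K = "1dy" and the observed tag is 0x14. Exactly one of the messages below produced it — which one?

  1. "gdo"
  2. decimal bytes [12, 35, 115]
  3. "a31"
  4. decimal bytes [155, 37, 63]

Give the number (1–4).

Key "1dy" = 31 64 79 is exactly B = 3 bytes: K' = 31 64 79.
K' ⊕ ipad = 07 52 4f; K' ⊕ opad = 6d 38 25.
m1: inner = H(07 52 4f 67 64 6f) = e2; tag = H(6d 38 25 e2) = ac
m2: inner = H(07 52 4f 0c 23 73) = 4a; tag = H(6d 38 25 4a) = 14 ← matches
m3: inner = H(07 52 4f 61 33 31) = 6d; tag = H(6d 38 25 6d) = 37
m4: inner = H(07 52 4f 9b 25 3f) = a7; tag = H(6d 38 25 a7) = 71

2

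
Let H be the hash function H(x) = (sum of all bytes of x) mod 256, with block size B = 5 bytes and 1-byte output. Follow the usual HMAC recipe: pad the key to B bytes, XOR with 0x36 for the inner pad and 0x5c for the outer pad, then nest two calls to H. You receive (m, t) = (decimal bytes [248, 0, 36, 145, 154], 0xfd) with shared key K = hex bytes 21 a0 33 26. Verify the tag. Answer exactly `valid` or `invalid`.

Key hex bytes 21 a0 33 26 is 4 bytes ≤ B = 5; zero-pad to 5 bytes: K' = 21 a0 33 26 00.
K' ⊕ ipad = 17 96 05 10 36; K' ⊕ opad = 7d fc 6f 7a 5c.
Inner hash: sum = 23+150+5+16+54+248+0+36+145+154 = 831; mod 256 = 63 → 3f.
Outer hash (recomputed tag): sum = 125+252+111+122+92+63 = 765; mod 256 = 253 → fd.
Recomputed tag = fd; claimed = fd → match.

valid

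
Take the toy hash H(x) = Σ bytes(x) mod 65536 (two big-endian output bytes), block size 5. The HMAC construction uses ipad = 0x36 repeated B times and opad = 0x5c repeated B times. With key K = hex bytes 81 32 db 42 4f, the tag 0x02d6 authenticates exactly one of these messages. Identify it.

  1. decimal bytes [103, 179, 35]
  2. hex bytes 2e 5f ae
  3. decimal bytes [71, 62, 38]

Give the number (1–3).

2

Key hex bytes 81 32 db 42 4f is exactly B = 5 bytes: K' = 81 32 db 42 4f.
K' ⊕ ipad = b7 04 ed 74 79; K' ⊕ opad = dd 6e 87 1e 13.
m1: inner = H(b7 04 ed 74 79 67 b3 23) = 03 d2; tag = H(dd 6e 87 1e 13 03 d2) = 02d8
m2: inner = H(b7 04 ed 74 79 2e 5f ae) = 03 d0; tag = H(dd 6e 87 1e 13 03 d0) = 02d6 ← matches
m3: inner = H(b7 04 ed 74 79 47 3e 26) = 03 40; tag = H(dd 6e 87 1e 13 03 40) = 0246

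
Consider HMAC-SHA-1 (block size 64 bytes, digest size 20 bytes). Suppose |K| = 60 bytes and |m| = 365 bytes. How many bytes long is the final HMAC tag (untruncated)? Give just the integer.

The tag is one SHA-1 digest: 20 bytes.

20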